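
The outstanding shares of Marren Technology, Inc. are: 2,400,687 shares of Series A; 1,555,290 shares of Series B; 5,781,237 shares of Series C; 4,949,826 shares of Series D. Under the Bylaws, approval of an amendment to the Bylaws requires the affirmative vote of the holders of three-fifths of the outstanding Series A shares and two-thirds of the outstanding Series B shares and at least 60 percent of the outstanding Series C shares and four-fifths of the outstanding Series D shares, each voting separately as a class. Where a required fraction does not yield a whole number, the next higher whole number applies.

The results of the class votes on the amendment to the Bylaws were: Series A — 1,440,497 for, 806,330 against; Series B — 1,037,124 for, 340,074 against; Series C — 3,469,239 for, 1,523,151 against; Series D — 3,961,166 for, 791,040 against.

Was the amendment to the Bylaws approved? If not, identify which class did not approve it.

Series A: 3/5 of 2400687 = 1440412.20, rounded up to 1440413; 1,440,413 required, 1,440,497 in favor — approved.
Series B: 2/3 of 1555290 = 1036860; 1,036,860 required, 1,037,124 in favor — approved.
Series C: 3/5 of 5781237 = 3468742.20, rounded up to 3468743; 3,468,743 required, 3,469,239 in favor — approved.
Series D: 4/5 of 4949826 = 3959860.80, rounded up to 3959861; 3,959,861 required, 3,961,166 in favor — approved.

Approved — every class gave the required vote.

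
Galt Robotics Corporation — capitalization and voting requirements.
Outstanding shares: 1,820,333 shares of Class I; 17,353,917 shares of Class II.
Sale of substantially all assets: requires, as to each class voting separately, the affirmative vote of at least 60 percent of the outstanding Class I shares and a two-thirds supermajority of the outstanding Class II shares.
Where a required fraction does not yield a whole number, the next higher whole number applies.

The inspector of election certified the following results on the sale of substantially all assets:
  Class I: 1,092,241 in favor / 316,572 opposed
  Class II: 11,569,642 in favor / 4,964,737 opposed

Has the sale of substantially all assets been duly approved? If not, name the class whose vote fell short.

Approved — every class gave the required vote.

Class I: 3/5 of 1820333 = 1092199.80, rounded up to 1092200; 1,092,200 required, 1,092,241 in favor — approved.
Class II: 2/3 of 17353917 = 11569278; 11,569,278 required, 11,569,642 in favor — approved.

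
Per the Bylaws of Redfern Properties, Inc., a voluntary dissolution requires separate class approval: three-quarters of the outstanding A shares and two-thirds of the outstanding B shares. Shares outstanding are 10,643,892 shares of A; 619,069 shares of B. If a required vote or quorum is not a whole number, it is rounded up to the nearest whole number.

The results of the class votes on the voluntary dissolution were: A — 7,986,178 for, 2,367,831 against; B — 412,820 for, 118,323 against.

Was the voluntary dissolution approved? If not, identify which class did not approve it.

Approved — every class gave the required vote.

A: 3/4 of 10643892 = 7982919; 7,982,919 required, 7,986,178 in favor — approved.
B: 2/3 of 619069 = 412712.67, rounded up to 412713; 412,713 required, 412,820 in favor — approved.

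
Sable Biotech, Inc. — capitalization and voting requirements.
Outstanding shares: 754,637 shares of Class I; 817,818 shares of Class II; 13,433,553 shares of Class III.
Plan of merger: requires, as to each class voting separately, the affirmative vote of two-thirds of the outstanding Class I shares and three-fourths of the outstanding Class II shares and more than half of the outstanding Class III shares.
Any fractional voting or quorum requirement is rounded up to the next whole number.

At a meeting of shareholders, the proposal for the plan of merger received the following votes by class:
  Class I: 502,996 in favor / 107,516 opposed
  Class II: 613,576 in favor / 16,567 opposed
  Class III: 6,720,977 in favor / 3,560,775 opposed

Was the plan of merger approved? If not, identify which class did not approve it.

Class I: 2/3 of 754637 = 503091.33, rounded up to 503092; 503,092 required, 502,996 in favor — not approved.
Class II: 3/4 of 817818 = 613363.50, rounded up to 613364; 613,364 required, 613,576 in favor — approved.
Class III: a majority of 13433553 is 6716777; 6,716,777 required, 6,720,977 in favor — approved.

Not approved — the Class I shares did not give the required vote.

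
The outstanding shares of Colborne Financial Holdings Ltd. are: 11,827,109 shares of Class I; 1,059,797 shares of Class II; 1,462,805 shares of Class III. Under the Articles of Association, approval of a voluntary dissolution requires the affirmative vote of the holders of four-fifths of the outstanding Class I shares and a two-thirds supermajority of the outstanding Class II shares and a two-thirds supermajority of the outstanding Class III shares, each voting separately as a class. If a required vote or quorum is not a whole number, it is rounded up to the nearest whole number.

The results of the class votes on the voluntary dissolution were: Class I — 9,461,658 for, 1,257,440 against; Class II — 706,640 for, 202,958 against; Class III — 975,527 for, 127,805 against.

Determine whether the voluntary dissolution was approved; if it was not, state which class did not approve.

Class I: 4/5 of 11827109 = 9461687.20, rounded up to 9461688; 9,461,688 required, 9,461,658 in favor — not approved.
Class II: 2/3 of 1059797 = 706531.33, rounded up to 706532; 706,532 required, 706,640 in favor — approved.
Class III: 2/3 of 1462805 = 975203.33, rounded up to 975204; 975,204 required, 975,527 in favor — approved.

Not approved — the Class I shares did not give the required vote.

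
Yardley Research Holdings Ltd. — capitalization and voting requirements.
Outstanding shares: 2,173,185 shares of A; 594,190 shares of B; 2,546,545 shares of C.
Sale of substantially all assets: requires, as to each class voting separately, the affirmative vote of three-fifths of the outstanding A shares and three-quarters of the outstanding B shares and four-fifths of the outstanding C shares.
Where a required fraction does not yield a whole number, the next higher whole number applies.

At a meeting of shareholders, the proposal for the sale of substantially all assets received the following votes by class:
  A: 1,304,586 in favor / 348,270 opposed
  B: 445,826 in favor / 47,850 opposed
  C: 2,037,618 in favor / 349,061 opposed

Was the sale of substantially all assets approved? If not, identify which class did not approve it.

A: 3/5 of 2173185 = 1303911; 1,303,911 required, 1,304,586 in favor — approved.
B: 3/4 of 594190 = 445642.50, rounded up to 445643; 445,643 required, 445,826 in favor — approved.
C: 4/5 of 2546545 = 2037236; 2,037,236 required, 2,037,618 in favor — approved.

Approved — every class gave the required vote.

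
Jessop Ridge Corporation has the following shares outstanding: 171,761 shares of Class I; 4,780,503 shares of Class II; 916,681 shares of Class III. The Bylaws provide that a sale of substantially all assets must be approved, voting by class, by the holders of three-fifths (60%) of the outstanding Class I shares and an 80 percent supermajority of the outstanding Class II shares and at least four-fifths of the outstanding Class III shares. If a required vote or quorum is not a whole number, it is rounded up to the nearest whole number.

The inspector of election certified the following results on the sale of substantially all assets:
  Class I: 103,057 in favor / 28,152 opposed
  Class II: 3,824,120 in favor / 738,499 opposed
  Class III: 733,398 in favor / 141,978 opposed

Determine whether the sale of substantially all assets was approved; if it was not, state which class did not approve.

Class I: 3/5 of 171761 = 103056.60, rounded up to 103057; 103,057 required, 103,057 in favor — approved.
Class II: 4/5 of 4780503 = 3824402.40, rounded up to 3824403; 3,824,403 required, 3,824,120 in favor — not approved.
Class III: 4/5 of 916681 = 733344.80, rounded up to 733345; 733,345 required, 733,398 in favor — approved.

Not approved — the Class II shares did not give the required vote.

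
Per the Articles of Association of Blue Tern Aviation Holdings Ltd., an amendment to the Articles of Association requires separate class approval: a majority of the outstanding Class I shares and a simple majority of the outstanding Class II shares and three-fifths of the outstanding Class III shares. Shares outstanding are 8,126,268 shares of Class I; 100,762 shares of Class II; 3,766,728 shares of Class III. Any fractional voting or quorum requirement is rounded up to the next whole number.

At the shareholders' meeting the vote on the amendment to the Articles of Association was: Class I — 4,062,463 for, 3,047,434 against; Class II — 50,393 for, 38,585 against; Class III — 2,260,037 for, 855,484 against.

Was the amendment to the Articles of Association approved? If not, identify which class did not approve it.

Class I: a majority of 8126268 is 4063135; 4,063,135 required, 4,062,463 in favor — not approved.
Class II: a majority of 100762 is 50382; 50,382 required, 50,393 in favor — approved.
Class III: 3/5 of 3766728 = 2260036.80, rounded up to 2260037; 2,260,037 required, 2,260,037 in favor — approved.

Not approved — the Class I shares did not give the required vote.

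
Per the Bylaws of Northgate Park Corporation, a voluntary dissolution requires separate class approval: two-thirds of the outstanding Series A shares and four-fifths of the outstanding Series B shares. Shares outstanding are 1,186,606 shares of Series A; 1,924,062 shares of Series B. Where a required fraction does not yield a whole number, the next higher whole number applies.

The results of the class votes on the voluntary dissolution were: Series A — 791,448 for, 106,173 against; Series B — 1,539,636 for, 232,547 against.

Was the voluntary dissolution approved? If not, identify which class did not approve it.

Approved — every class gave the required vote.

Series A: 2/3 of 1186606 = 791070.67, rounded up to 791071; 791,071 required, 791,448 in favor — approved.
Series B: 4/5 of 1924062 = 1539249.60, rounded up to 1539250; 1,539,250 required, 1,539,636 in favor — approved.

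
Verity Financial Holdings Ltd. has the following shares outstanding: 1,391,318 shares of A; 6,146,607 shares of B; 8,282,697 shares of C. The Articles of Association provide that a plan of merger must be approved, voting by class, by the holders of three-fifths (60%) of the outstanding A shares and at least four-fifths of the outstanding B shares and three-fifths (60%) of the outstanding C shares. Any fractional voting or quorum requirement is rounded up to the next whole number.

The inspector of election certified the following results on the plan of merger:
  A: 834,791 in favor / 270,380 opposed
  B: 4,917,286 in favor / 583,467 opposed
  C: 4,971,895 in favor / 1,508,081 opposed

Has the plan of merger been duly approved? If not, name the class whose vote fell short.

Approved — every class gave the required vote.

A: 3/5 of 1391318 = 834790.80, rounded up to 834791; 834,791 required, 834,791 in favor — approved.
B: 4/5 of 6146607 = 4917285.60, rounded up to 4917286; 4,917,286 required, 4,917,286 in favor — approved.
C: 3/5 of 8282697 = 4969618.20, rounded up to 4969619; 4,969,619 required, 4,971,895 in favor — approved.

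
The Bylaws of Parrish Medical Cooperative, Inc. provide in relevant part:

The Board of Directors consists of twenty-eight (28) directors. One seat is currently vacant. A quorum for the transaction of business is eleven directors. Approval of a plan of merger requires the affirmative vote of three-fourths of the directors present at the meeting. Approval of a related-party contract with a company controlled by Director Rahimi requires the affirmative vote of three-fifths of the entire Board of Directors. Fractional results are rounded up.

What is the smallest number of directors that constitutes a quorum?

The quorum is fixed at 11.

11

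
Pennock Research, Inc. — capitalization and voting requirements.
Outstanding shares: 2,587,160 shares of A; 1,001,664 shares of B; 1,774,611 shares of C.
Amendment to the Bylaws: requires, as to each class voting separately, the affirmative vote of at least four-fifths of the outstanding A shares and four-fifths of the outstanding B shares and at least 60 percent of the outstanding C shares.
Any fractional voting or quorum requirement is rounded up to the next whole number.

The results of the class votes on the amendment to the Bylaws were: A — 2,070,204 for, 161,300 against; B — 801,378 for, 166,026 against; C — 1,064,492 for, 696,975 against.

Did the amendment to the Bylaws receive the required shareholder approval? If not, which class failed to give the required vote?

A: 4/5 of 2587160 = 2069728; 2,069,728 required, 2,070,204 in favor — approved.
B: 4/5 of 1001664 = 801331.20, rounded up to 801332; 801,332 required, 801,378 in favor — approved.
C: 3/5 of 1774611 = 1064766.60, rounded up to 1064767; 1,064,767 required, 1,064,492 in favor — not approved.

Not approved — the C shares did not give the required vote.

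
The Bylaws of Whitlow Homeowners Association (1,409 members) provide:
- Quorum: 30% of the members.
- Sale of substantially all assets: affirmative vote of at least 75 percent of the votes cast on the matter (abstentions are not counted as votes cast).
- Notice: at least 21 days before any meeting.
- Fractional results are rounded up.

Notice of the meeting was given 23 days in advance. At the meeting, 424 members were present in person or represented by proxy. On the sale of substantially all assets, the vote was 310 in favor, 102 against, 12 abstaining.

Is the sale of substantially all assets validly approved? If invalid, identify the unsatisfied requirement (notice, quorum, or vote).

Valid — all requirements satisfied.

Notice: 23 days given; 21 required. Satisfied.
Quorum: 30% of 1,409 = 422.70, rounded up to 423; 424 present. Satisfied.
Vote: requires three-fourths of the votes cast (424 − 12 abstaining = 412); 3/4 of 412 = 309, so 309 needed; 310 in favor. Satisfied.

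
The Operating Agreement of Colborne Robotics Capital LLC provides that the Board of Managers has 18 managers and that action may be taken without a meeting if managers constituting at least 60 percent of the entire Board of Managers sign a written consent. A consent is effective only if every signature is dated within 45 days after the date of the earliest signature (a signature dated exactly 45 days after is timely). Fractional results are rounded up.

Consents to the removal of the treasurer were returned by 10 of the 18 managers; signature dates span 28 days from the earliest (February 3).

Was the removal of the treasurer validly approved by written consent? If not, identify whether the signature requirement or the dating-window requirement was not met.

Signatures required: at least 60 percent of 18 — 3/5 of 18 = 10.80, rounded up to 11, so 11 needed; 10 signed. Insufficient.
Dating window: the latest signature is 28 days after the earliest; the limit is 45 days. Within the window.

Not effective — insufficient signatures.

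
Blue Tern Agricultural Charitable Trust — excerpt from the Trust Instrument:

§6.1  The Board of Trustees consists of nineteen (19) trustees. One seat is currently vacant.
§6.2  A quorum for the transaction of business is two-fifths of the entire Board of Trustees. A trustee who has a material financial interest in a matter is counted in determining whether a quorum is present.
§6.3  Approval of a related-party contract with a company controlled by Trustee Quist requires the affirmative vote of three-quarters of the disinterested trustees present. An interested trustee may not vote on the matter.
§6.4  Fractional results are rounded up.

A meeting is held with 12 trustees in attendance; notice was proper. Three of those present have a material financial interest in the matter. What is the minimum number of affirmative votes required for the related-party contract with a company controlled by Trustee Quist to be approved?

7

The related-party contract with a company controlled by Trustee Quist requires three-fourths of the disinterested trustees present (12 − 3 = 9).
3/4 of 9 = 6.75, rounded up to 7.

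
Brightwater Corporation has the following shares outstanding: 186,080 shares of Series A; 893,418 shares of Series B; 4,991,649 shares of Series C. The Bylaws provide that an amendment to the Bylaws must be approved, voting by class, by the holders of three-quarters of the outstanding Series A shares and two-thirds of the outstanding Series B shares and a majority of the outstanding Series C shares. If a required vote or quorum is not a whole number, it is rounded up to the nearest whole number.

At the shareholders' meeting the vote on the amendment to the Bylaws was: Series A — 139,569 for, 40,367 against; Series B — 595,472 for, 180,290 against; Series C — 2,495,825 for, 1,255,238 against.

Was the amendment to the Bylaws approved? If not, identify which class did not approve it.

Series A: 3/4 of 186080 = 139560; 139,560 required, 139,569 in favor — approved.
Series B: 2/3 of 893418 = 595612; 595,612 required, 595,472 in favor — not approved.
Series C: a majority of 4991649 is 2495825; 2,495,825 required, 2,495,825 in favor — approved.

Not approved — the Series B shares did not give the required vote.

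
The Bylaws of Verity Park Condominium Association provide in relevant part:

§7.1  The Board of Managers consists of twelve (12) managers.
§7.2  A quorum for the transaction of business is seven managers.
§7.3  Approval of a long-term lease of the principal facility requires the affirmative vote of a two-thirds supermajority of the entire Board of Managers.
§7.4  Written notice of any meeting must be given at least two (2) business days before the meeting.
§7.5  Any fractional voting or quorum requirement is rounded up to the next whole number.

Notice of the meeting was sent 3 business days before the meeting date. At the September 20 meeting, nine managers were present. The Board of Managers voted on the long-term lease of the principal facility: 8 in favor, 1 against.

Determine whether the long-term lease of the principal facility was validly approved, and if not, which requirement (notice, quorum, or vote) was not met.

Valid — all requirements satisfied.

Notice: 3 business days given; 2 required (3 ≥ 2). Satisfied.
Quorum: 9 present; quorum is 7. Satisfied.
Vote: the long-term lease of the principal facility requires two-thirds of the entire Board of Managers (12). 2/3 of 12 = 8, so 8 affirmative votes are needed; 8 voted in favor. Satisfied.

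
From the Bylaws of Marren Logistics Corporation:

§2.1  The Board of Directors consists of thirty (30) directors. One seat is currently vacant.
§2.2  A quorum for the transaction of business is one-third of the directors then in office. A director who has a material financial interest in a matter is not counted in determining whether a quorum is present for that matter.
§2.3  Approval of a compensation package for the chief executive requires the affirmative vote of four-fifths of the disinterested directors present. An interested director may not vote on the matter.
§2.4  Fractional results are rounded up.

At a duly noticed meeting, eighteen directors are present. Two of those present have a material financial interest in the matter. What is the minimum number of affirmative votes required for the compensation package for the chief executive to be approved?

The compensation package for the chief executive requires four-fifths of the disinterested directors present (18 − 2 = 16).
4/5 of 16 = 12.80, rounded up to 13.

13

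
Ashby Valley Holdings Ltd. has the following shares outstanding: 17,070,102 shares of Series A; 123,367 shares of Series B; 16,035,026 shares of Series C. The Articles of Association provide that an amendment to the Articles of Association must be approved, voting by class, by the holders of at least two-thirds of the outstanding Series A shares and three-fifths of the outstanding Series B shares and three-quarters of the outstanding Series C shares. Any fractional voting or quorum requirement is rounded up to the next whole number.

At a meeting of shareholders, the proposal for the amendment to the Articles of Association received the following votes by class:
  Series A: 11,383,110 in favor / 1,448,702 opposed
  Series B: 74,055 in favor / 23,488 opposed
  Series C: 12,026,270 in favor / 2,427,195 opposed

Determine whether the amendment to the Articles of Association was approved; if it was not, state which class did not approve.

Series A: 2/3 of 17070102 = 11380068; 11,380,068 required, 11,383,110 in favor — approved.
Series B: 3/5 of 123367 = 74020.20, rounded up to 74021; 74,021 required, 74,055 in favor — approved.
Series C: 3/4 of 16035026 = 12026269.50, rounded up to 12026270; 12,026,270 required, 12,026,270 in favor — approved.

Approved — every class gave the required vote.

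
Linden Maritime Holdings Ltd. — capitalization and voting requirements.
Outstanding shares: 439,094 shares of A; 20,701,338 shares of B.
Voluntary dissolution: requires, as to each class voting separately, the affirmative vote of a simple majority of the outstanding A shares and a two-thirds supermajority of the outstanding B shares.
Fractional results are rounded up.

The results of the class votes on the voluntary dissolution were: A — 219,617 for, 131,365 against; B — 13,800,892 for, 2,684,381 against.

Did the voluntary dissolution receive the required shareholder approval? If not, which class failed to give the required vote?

Approved — every class gave the required vote.

A: a majority of 439094 is 219548; 219,548 required, 219,617 in favor — approved.
B: 2/3 of 20701338 = 13800892; 13,800,892 required, 13,800,892 in favor — approved.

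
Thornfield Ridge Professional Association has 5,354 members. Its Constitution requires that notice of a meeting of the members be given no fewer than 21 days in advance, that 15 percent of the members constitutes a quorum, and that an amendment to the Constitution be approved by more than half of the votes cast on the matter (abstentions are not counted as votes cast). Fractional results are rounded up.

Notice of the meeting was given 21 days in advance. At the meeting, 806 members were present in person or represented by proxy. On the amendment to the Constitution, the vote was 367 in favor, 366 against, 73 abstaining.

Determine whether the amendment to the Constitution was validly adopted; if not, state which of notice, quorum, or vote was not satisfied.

Valid — all requirements satisfied.

Notice: 21 days given; 21 required. Satisfied.
Quorum: 15% of 5,354 = 803.10, rounded up to 804; 806 present. Satisfied.
Vote: requires a majority of the votes cast (806 − 73 abstaining = 733); a majority of 733 is 367, so 367 needed; 367 in favor. Satisfied.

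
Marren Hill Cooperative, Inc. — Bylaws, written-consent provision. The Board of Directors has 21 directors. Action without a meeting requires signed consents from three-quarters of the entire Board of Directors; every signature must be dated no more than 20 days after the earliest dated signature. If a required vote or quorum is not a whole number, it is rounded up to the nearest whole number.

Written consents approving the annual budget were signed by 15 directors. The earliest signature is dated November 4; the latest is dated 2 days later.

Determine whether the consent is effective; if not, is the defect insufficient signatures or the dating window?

Not effective — insufficient signatures.

Signatures required: three-quarters of 21 — 3/4 of 21 = 15.75, rounded up to 16, so 16 needed; 15 signed. Insufficient.
Dating window: the latest signature is 2 days after the earliest; the limit is 20 days. Within the window.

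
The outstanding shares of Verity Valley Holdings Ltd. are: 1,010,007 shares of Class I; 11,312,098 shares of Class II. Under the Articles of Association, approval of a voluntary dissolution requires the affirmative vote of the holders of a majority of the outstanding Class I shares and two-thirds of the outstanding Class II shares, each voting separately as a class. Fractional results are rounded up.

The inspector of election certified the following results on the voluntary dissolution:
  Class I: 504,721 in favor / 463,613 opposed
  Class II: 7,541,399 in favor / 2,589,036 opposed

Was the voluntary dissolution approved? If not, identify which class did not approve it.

Not approved — the Class I shares did not give the required vote.

Class I: a majority of 1010007 is 505004; 505,004 required, 504,721 in favor — not approved.
Class II: 2/3 of 11312098 = 7541398.67, rounded up to 7541399; 7,541,399 required, 7,541,399 in favor — approved.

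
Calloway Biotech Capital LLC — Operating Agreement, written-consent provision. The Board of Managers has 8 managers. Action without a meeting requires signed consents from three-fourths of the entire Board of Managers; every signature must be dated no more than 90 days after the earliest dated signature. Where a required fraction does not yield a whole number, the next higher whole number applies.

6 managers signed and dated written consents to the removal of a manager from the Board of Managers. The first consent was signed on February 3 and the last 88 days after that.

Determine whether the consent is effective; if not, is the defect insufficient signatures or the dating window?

Signatures required: three-fourths of 8 — 3/4 of 8 = 6, so 6 needed; 6 signed. Sufficient.
Dating window: the latest signature is 88 days after the earliest; the limit is 90 days. Within the window.

Effective — both the signature and dating-window requirements are satisfied.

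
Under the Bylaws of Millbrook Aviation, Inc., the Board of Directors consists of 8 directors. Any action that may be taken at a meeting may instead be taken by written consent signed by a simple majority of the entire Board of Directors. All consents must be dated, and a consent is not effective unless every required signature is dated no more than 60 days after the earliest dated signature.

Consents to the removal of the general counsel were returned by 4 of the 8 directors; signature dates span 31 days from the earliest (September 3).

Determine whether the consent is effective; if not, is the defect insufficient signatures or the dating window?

Signatures required: a simple majority of 8 — a majority of 8 is 5, so 5 needed; 4 signed. Insufficient.
Dating window: the latest signature is 31 days after the earliest; the limit is 60 days. Within the window.

Not effective — insufficient signatures.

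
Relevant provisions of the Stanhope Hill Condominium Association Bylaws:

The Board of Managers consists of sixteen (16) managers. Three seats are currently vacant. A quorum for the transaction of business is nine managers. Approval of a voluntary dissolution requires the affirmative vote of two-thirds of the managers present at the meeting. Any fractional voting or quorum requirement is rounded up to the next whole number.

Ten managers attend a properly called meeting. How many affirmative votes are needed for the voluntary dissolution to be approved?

7

The voluntary dissolution requires two-thirds of the managers present (10).
2/3 of 10 = 6.67, rounded up to 7.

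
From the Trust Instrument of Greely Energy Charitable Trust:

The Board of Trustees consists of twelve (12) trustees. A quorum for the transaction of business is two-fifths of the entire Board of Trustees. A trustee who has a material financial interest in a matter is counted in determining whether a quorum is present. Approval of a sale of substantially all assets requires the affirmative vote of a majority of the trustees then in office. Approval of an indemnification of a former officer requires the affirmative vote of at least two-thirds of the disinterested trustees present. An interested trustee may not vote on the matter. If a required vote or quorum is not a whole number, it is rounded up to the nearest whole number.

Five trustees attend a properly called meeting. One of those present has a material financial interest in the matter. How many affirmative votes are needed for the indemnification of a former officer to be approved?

3

The indemnification of a former officer requires two-thirds of the disinterested trustees present (5 − 1 = 4).
2/3 of 4 = 2.67, rounded up to 3.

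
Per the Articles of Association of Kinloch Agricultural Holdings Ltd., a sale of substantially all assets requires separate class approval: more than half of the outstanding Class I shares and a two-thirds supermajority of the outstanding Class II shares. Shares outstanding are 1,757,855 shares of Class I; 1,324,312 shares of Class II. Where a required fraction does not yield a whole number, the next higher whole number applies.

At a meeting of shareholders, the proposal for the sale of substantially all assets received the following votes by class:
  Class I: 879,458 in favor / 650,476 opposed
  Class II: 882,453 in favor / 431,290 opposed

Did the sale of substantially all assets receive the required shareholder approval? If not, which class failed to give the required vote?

Not approved — the Class II shares did not give the required vote.

Class I: a majority of 1757855 is 878928; 878,928 required, 879,458 in favor — approved.
Class II: 2/3 of 1324312 = 882874.67, rounded up to 882875; 882,875 required, 882,453 in favor — not approved.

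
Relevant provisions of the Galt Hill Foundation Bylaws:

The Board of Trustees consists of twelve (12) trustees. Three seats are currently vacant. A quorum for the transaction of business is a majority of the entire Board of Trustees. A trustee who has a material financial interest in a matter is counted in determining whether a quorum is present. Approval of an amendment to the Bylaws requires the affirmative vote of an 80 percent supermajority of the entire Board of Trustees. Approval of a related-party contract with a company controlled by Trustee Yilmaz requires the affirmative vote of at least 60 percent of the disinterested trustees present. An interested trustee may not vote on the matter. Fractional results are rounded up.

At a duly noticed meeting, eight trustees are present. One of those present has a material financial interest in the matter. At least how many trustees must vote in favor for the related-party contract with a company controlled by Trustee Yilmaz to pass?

5

The related-party contract with a company controlled by Trustee Yilmaz requires three-fifths of the disinterested trustees present (8 − 1 = 7).
3/5 of 7 = 4.20, rounded up to 5.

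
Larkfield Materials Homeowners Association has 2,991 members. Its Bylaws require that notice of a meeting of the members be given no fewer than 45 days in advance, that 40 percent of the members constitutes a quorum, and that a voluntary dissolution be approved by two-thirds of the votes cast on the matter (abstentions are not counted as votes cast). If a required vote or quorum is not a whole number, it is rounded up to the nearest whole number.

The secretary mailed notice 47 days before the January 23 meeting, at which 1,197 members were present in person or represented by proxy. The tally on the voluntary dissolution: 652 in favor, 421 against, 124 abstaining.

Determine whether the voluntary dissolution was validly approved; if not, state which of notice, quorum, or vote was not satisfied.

Invalid — vote requirement not satisfied.

Notice: 47 days given; 45 required. Satisfied.
Quorum: 40% of 2,991 = 1,196.40, rounded up to 1,197; 1,197 present. Satisfied.
Vote: requires two-thirds of the votes cast (1,197 − 124 abstaining = 1,073); 2/3 of 1073 = 715.33, rounded up to 716, so 716 needed; 652 in favor. Not satisfied.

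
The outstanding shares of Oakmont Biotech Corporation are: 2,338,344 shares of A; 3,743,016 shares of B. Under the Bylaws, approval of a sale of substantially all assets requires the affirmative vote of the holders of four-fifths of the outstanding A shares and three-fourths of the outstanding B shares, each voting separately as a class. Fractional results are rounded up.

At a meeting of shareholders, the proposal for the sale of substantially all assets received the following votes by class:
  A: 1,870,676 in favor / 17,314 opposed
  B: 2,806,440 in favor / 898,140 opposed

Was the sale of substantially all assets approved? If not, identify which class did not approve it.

Not approved — the B shares did not give the required vote.

A: 4/5 of 2338344 = 1870675.20, rounded up to 1870676; 1,870,676 required, 1,870,676 in favor — approved.
B: 3/4 of 3743016 = 2807262; 2,807,262 required, 2,806,440 in favor — not approved.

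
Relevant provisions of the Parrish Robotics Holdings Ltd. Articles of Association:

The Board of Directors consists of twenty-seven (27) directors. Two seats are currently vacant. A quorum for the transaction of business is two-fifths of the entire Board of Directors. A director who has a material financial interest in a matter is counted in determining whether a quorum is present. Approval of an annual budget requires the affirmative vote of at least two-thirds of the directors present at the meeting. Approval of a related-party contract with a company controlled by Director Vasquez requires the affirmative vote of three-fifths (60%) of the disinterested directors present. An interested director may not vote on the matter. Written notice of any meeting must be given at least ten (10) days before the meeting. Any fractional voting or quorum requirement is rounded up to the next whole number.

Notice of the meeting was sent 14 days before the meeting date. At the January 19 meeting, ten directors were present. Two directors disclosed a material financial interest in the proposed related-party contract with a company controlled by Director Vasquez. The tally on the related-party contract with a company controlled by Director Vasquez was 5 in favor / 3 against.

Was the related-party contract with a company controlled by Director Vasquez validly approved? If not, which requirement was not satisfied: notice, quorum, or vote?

Notice: 14 days given; 10 required (14 ≥ 10). Satisfied.
Quorum: 10 present (interested directors count toward quorum); quorum is 11. Not satisfied.
Vote: the related-party contract with a company controlled by Director Vasquez requires three-fifths of the disinterested directors present (10 − 2 = 8). 3/5 of 8 = 4.80, rounded up to 5, so 5 affirmative votes are needed; 5 voted in favor. Satisfied. (Moot — without a quorum no business can be validly transacted.)

Invalid — quorum requirement not satisfied.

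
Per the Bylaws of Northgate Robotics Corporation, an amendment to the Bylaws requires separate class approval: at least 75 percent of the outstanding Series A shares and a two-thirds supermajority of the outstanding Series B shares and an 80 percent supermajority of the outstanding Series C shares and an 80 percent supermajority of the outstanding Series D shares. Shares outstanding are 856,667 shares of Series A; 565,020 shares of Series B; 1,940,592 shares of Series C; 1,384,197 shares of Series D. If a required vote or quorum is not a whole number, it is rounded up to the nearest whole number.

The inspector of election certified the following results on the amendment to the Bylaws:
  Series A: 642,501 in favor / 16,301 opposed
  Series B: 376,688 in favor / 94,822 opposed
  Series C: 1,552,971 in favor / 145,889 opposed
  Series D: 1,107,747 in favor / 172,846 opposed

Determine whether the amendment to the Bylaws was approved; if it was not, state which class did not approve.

Approved — every class gave the required vote.

Series A: 3/4 of 856667 = 642500.25, rounded up to 642501; 642,501 required, 642,501 in favor — approved.
Series B: 2/3 of 565020 = 376680; 376,680 required, 376,688 in favor — approved.
Series C: 4/5 of 1940592 = 1552473.60, rounded up to 1552474; 1,552,474 required, 1,552,971 in favor — approved.
Series D: 4/5 of 1384197 = 1107357.60, rounded up to 1107358; 1,107,358 required, 1,107,747 in favor — approved.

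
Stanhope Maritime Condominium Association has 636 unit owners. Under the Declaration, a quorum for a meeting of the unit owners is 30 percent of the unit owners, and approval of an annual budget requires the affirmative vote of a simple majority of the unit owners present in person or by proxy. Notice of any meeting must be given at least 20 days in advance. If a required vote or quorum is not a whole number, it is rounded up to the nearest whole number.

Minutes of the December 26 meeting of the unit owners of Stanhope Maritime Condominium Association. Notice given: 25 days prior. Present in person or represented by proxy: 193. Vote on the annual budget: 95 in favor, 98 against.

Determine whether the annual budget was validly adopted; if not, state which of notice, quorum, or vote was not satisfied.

Notice: 25 days given; 20 required. Satisfied.
Quorum: 30% of 636 = 190.80, rounded up to 191; 193 present. Satisfied.
Vote: requires a majority of those present (193); a majority of 193 is 97, so 97 needed; 95 in favor. Not satisfied.

Invalid — vote requirement not satisfied.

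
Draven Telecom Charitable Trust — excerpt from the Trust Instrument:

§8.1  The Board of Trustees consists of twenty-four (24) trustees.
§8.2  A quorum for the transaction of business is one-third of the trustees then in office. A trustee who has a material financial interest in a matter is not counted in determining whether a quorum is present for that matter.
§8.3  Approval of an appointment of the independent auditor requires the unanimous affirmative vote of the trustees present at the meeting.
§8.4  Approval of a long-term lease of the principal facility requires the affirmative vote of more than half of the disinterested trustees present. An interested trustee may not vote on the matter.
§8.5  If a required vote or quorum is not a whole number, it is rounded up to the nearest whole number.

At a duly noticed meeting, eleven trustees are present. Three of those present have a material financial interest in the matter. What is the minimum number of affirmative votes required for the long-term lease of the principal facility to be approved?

The long-term lease of the principal facility requires a majority of the disinterested trustees present (11 − 3 = 8).
A majority of 8 is 5.

5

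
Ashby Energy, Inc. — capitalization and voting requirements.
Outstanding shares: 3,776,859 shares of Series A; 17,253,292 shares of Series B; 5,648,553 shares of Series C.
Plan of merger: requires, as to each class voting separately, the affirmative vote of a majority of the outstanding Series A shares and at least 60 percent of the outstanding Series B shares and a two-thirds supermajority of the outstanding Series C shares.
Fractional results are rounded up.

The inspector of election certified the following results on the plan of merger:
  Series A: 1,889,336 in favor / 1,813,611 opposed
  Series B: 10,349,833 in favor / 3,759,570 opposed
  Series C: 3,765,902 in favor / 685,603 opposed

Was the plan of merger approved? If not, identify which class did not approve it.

Not approved — the Series B shares did not give the required vote.

Series A: a majority of 3776859 is 1888430; 1,888,430 required, 1,889,336 in favor — approved.
Series B: 3/5 of 17253292 = 10351975.20, rounded up to 10351976; 10,351,976 required, 10,349,833 in favor — not approved.
Series C: 2/3 of 5648553 = 3765702; 3,765,702 required, 3,765,902 in favor — approved.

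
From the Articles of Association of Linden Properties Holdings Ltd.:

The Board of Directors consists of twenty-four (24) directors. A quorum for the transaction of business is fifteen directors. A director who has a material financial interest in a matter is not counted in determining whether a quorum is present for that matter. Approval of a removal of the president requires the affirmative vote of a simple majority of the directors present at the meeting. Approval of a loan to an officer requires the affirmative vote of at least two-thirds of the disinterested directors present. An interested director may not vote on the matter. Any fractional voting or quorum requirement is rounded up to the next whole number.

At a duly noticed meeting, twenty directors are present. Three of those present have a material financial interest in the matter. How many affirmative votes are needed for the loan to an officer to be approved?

The loan to an officer requires two-thirds of the disinterested directors present (20 − 3 = 17).
2/3 of 17 = 11.33, rounded up to 12.

12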